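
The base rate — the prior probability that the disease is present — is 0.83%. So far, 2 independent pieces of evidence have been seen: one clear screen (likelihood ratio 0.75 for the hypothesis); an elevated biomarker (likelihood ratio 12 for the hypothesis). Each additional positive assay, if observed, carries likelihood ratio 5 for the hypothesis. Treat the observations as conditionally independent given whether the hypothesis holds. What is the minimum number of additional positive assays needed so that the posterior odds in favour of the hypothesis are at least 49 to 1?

Prior odds = 0.0083/0.9917 = 83/9917.
Combined Bayes factor of the evidence already in hand = 0.75 × 12 = 9.
Odds after that evidence = (83/9917) × 9 = 747/9917.
Target odds = 49.
Need 5ⁿ ≥ 49 ÷ (747/9917) = 485933/747.
5⁴ = 625 falls short of 485933/747 but 5⁵ = 3125 reaches it, so n = 5.

5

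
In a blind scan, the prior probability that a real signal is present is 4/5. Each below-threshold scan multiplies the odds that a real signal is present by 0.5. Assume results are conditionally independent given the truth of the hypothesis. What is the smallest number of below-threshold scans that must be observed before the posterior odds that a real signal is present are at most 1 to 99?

9

Prior odds = 0.8/0.2 = 4.
Likelihood ratio per below-threshold scan = 0.5.
Target odds = 1/99.
Need 4 × 0.5ⁿ ≤ 1/99, i.e. 0.5ⁿ ≤ 1/396.
0.5⁸ = 0.00390625 is still above 1/396 but 0.5⁹ = 0.001953125 is at or below it, so n = 9.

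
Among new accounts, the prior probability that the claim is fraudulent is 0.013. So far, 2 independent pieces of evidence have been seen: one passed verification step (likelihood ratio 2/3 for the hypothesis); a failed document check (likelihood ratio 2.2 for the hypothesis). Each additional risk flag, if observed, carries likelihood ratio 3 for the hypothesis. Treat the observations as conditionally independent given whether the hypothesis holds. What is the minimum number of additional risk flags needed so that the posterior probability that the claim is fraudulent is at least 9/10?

Prior odds = 0.013/0.987 = 13/987.
Combined Bayes factor of the evidence already in hand = (2/3) × 2.2 = 22/15.
Odds after that evidence = (13/987) × 22/15 = 286/14805.
Target odds = 0.9/0.1 = 9.
Need 3ⁿ ≥ 9 ÷ (286/14805) = 133245/286.
3⁵ = 243 falls short of 133245/286 but 3⁶ = 729 reaches it, so n = 6.

6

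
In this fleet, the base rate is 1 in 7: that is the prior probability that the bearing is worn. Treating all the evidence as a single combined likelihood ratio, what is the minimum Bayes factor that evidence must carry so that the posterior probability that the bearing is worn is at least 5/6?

Prior odds = (1/7)/(6/7) = 1/6.
Target odds = (5/6)/(1/6) = 5.
Required Bayes factor = 5 ÷ (1/6) = 30.

30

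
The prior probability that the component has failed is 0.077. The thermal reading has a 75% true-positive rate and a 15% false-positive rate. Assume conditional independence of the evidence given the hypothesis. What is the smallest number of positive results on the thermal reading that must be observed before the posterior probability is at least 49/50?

4

Prior odds: 0.077 ÷ 0.923 = 77/923.
Likelihood ratio of a positive result = 0.75/0.15 = 5.
Target odds: 0.98 ÷ 0.02 = 49.
Require 5ⁿ ≥ 49 ÷ (77/923) = 6461/11.
5³ = 125 falls short of 6461/11 but 5⁴ = 625 reaches it, so n = 4.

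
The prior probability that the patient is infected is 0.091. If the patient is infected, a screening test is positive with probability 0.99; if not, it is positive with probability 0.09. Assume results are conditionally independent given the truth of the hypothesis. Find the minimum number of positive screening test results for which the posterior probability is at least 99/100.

3

Prior odds = 0.091/0.909 = 91/909.
Likelihood ratio of a positive = 0.99/0.09 = 11.
Target odds: 0.99 ÷ 0.01 = 99.
Require 11ⁿ ≥ 99 ÷ (91/909) = 89991/91.
11² = 121 falls short of 89991/91 but 11³ = 1331 reaches it, so n = 3.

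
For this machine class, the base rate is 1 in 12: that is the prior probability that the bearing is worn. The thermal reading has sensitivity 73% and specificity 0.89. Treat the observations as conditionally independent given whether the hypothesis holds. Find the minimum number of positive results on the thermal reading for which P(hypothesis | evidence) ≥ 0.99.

4

Prior odds: (1/12) ÷ (11/12) = 1/11.
False-positive rate = 1 − 0.89 = 0.11; likelihood ratio of a positive = 0.73/0.11 = 73/11.
Target odds: 0.99 ÷ 0.01 = 99.
Require (73/11)ⁿ ≥ 99 ÷ (1/11) = 1089.
(73/11)³ = 389017/1331 falls short of 1089 but (73/11)⁴ = 28398241/14641 reaches it, so n = 4.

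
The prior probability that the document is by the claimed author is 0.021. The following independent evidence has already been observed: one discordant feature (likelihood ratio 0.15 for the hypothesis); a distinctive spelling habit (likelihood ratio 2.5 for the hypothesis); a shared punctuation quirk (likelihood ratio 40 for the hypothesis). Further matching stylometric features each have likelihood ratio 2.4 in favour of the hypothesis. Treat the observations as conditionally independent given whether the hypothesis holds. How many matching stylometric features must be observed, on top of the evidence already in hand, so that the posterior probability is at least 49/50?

Prior odds = 0.021/0.979 = 21/979.
Combined Bayes factor of the evidence already in hand = 0.15 × 2.5 × 40 = 15.
Odds after that evidence = (21/979) × 15 = 315/979.
Target odds = 0.98/0.02 = 49.
Need 2.4ⁿ ≥ 49 ÷ (315/979) = 6853/45.
2.4⁵ = 79.62624 falls short of 6853/45 but 2.4⁶ = 2985984/15625 reaches it, so n = 6.

6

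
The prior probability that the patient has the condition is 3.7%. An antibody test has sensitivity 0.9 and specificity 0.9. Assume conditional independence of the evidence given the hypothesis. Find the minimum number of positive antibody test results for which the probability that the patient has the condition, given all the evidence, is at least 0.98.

Prior odds = 0.037/0.963 = 37/963.
False-positive rate = 1 − 0.9 = 0.1; likelihood ratio of a positive = 0.9/0.1 = 9.
Target odds: 0.98 ÷ 0.02 = 49.
Require 9ⁿ ≥ 49 ÷ (37/963) = 47187/37.
9³ = 729 falls short of 47187/37 but 9⁴ = 6561 reaches it, so n = 4.

4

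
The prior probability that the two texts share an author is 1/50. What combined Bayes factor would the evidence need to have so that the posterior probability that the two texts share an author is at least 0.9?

441

Prior odds = 0.02/0.98 = 1/49.
Target odds = 0.9/0.1 = 9.
Required Bayes factor = 9 ÷ (1/49) = 441.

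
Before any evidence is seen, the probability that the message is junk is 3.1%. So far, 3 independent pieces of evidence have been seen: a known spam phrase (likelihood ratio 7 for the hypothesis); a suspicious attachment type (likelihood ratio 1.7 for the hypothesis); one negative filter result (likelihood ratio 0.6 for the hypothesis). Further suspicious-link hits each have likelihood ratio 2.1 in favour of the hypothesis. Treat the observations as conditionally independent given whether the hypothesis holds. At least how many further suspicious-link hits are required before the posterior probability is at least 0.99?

Prior odds = 0.031/0.969 = 31/969.
Combined Bayes factor of the evidence already in hand = 7 × 1.7 × 0.6 = 7.14.
Odds after that evidence = (31/969) × 7.14 = 217/950.
Target odds = 0.99/0.01 = 99.
Need 2.1ⁿ ≥ 99 ÷ (217/950) = 94050/217.
2.1⁸ ≈378.229 falls short of 94050/217 but 2.1⁹ ≈794.28 reaches it, so n = 9.

9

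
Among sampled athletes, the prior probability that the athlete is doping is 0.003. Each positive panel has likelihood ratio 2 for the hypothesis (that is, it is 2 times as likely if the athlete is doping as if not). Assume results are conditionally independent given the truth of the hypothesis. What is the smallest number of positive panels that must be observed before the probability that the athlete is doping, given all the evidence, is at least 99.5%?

Prior odds = 0.003/0.997 = 3/997.
Likelihood ratio per positive panel = 2.
Target odds: 0.995 ÷ 0.005 = 199.
Require 2ⁿ ≥ 199 ÷ (3/997) = 198403/3.
2¹⁶ = 65536 falls short of 198403/3 but 2¹⁷ = 131072 reaches it, so n = 17.

17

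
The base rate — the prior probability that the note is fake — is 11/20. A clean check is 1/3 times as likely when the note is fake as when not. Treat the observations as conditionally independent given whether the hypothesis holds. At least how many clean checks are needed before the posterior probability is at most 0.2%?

Prior odds = 0.55/0.45 = 11/9.
Likelihood ratio per clean check = 1/3.
Target odds: 0.002 ÷ 0.998 = 1/499.
Require (1/3)ⁿ ≤ 1/499 ÷ (11/9) = 9/5489.
(1/3)⁵ = 1/243 is still above 9/5489 but (1/3)⁶ = 1/729 is at or below it, so n = 6.

6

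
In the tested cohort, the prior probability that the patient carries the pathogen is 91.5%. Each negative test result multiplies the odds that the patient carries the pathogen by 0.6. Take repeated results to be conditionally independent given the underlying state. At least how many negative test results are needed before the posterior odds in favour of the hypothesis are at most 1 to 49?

Prior odds = 0.915/0.085 = 183/17.
Likelihood ratio per negative test result = 0.6.
Target odds = 1/49.
Need (183/17) × 0.6ⁿ ≤ 1/49, i.e. 0.6ⁿ ≤ 17/8967.
0.6¹² = 531441/244140625 is still above 17/8967 but 0.6¹³ ≈0.00130607 is at or below it, so n = 13.

13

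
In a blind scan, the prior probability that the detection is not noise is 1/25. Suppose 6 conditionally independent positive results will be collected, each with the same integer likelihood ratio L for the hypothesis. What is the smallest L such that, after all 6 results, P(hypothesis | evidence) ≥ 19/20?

Prior odds = 0.04/0.96 = 1/24.
Target odds = 0.95/0.05 = 19.
Need L⁶ ≥ 19 ÷ (1/24) = 456.
2⁶ = 64 < 456 ≤ 729 = 3⁶, so L = 3.

3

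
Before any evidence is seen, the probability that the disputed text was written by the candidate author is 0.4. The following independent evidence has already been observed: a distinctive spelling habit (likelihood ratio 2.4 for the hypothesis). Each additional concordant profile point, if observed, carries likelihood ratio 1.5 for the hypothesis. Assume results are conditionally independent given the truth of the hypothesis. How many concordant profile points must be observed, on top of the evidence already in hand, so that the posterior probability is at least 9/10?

Prior odds = 0.4/0.6 = 2/3.
Bayes factor of the evidence already in hand = 2.4.
Odds after that evidence = (2/3) × 2.4 = 1.6.
Target odds = 0.9/0.1 = 9.
Need 1.5ⁿ ≥ 9 ÷ 1.6 = 5.625.
1.5⁴ = 5.0625 falls short of 5.625 but 1.5⁵ = 7.59375 reaches it, so n = 5.

5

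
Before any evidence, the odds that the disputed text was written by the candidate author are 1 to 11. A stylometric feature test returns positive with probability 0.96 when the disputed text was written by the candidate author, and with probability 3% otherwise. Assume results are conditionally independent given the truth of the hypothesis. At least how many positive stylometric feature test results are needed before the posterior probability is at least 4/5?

Prior odds = 1/11.
Likelihood ratio of a positive result = 0.96/0.03 = 32.
Target posterior odds = 0.8/0.2 = 4.
Require 32ⁿ ≥ 4 ÷ (1/11) = 44.
32¹ = 32 falls short of 44 but 32² = 1024 reaches it, so n = 2.

2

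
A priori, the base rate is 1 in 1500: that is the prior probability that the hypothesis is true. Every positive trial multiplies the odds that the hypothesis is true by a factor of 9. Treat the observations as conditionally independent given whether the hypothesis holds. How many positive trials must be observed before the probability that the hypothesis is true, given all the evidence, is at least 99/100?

Prior odds = (1/1500)/(1499/1500) = 1/1499.
Likelihood ratio per positive trial = 9.
Target posterior odds = 0.99/0.01 = 99.
Require 9ⁿ ≥ 99 ÷ (1/1499) = 148401.
9⁵ = 59049 falls short of 148401 but 9⁶ = 531441 reaches it, so n = 6.

6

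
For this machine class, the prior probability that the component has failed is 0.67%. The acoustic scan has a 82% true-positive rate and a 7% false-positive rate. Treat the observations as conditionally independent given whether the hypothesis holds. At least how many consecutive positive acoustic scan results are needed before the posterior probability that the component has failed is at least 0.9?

Prior odds = 0.0067/0.9933 = 67/9933.
Likelihood ratio of a positive result = 0.82/0.07 = 82/7.
Target posterior odds = 0.9/0.1 = 9.
Require (82/7)ⁿ ≥ 9 ÷ (67/9933) = 89397/67.
(82/7)² = 6724/49 falls short of 89397/67 but (82/7)³ = 551368/343 reaches it, so n = 3.

3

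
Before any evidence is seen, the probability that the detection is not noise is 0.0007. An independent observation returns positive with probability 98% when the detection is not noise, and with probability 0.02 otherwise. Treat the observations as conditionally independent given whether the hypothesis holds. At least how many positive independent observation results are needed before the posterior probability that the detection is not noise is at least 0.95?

Prior odds: 0.0007 ÷ 0.9993 = 7/9993.
Likelihood ratio of a positive result = 0.98/0.02 = 49.
Target odds: 0.95 ÷ 0.05 = 19.
Need (7/9993) × 49ⁿ ≥ 19, i.e. 49ⁿ ≥ 189867/7.
49² = 2401 falls short of 189867/7 but 49³ = 117649 reaches it, so n = 3.

3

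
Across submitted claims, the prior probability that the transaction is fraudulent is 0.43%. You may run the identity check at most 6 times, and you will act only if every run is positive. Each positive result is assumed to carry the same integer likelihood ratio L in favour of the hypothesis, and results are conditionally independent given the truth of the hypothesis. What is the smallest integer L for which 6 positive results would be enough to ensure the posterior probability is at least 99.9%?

8

Prior odds = 0.0043/0.9957 = 43/9957.
Target odds = 0.999/0.001 = 999.
Need L⁶ ≥ 999 ÷ (43/9957) = 9947043/43.
7⁶ = 117649 < 9947043/43 ≤ 262144 = 8⁶, so L = 8.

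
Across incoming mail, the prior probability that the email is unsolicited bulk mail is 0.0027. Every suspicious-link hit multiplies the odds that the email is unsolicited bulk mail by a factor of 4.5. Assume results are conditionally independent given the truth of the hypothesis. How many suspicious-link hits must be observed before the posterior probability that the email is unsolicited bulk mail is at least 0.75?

5

Prior odds = 0.0027/0.9973 = 27/9973.
Likelihood ratio per suspicious-link hit = 4.5.
Target odds: 0.75 ÷ 0.25 = 3.
Need (27/9973) × 4.5ⁿ ≥ 3, i.e. 4.5ⁿ ≥ 9973/9.
4.5⁴ = 410.0625 falls short of 9973/9 but 4.5⁵ = 1845.28125 reaches it, so n = 5.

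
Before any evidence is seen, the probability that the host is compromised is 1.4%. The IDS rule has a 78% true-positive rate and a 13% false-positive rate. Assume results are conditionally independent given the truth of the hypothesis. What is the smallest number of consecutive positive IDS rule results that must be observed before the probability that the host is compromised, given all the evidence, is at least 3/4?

Prior odds = 0.014/0.986 = 7/493.
Likelihood ratio of a positive result = 0.78/0.13 = 6.
Target posterior odds = 0.75/0.25 = 3.
Require 6ⁿ ≥ 3 ÷ (7/493) = 1479/7.
6² = 36 falls short of 1479/7 but 6³ = 216 reaches it, so n = 3.

3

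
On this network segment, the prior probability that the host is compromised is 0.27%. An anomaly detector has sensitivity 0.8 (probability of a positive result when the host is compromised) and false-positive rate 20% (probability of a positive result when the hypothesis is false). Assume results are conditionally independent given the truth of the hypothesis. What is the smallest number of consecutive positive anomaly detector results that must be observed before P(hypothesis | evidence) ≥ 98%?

Prior odds = 0.0027/0.9973 = 27/9973.
Likelihood ratio of a positive result = 0.8/0.2 = 4.
Target posterior odds = 0.98/0.02 = 49.
Require 4ⁿ ≥ 49 ÷ (27/9973) = 488677/27.
4⁷ = 16384 falls short of 488677/27 but 4⁸ = 65536 reaches it, so n = 8.

8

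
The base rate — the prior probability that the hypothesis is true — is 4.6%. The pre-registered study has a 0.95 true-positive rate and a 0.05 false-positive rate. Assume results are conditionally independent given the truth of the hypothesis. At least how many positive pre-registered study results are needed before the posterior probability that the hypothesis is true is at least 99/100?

3

Prior odds: 0.046 ÷ 0.954 = 23/477.
Likelihood ratio of a positive result = 0.95/0.05 = 19.
Target odds: 0.99 ÷ 0.01 = 99.
Require 19ⁿ ≥ 99 ÷ (23/477) = 47223/23.
19² = 361 falls short of 47223/23 but 19³ = 6859 reaches it, so n = 3.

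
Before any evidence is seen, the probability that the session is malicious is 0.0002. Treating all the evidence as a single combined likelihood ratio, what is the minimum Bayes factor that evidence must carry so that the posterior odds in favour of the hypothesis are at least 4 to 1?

19996

Prior odds = 0.0002/0.9998 = 1/4999.
Target odds = 4.
Required Bayes factor = 4 ÷ (1/4999) = 19996.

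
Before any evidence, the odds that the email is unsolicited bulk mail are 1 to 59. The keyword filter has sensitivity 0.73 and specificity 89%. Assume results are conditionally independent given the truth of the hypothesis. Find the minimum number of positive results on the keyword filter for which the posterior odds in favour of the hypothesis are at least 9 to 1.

4

Prior odds = 1/59.
False-positive rate = 1 − 0.89 = 0.11; likelihood ratio of a positive = 0.73/0.11 = 73/11.
Target odds = 9.
Need (1/59) × (73/11)ⁿ ≥ 9, i.e. (73/11)ⁿ ≥ 531.
(73/11)³ = 389017/1331 falls short of 531 but (73/11)⁴ = 28398241/14641 reaches it, so n = 4.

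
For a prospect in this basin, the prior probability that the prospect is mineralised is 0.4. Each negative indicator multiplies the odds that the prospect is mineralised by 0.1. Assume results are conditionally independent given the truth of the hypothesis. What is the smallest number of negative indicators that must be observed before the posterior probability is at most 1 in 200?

3

Prior odds = 0.4/0.6 = 2/3.
Likelihood ratio per negative indicator = 0.1.
Target posterior odds = 0.005/0.995 = 1/199.
Need (2/3) × 0.1ⁿ ≤ 1/199, i.e. 0.1ⁿ ≤ 3/398.
0.1² = 0.01 is still above 3/398 but 0.1³ = 0.001 is at or below it, so n = 3.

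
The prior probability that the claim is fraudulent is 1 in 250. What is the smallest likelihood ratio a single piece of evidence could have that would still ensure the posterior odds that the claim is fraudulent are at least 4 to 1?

996

Prior odds = 0.004/0.996 = 1/249.
Target odds = 4.
Required Bayes factor = 4 ÷ (1/249) = 996.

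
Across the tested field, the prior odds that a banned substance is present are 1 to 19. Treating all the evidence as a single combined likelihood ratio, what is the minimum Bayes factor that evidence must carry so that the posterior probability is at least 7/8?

Prior odds = 1/19.
Target odds = 0.875/0.125 = 7.
Required Bayes factor = 7 ÷ (1/19) = 133.

133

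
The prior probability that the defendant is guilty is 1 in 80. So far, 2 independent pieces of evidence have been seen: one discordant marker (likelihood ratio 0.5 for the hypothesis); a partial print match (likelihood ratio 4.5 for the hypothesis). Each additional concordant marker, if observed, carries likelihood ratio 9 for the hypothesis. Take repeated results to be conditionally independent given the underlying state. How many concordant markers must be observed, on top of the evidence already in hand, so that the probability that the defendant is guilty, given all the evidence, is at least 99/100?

4

Prior odds = 0.0125/0.9875 = 1/79.
Combined Bayes factor of the evidence already in hand = 0.5 × 4.5 = 2.25.
Odds after that evidence = (1/79) × 2.25 = 9/316.
Target odds = 0.99/0.01 = 99.
Need 9ⁿ ≥ 99 ÷ (9/316) = 3476.
9³ = 729 falls short of 3476 but 9⁴ = 6561 reaches it, so n = 4.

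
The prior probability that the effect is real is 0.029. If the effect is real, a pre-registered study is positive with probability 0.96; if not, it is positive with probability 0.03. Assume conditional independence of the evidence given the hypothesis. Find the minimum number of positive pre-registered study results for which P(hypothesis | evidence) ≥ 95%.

Prior odds = 0.029/0.971 = 29/971.
Likelihood ratio of a positive = 0.96/0.03 = 32.
Target posterior odds = 0.95/0.05 = 19.
Need (29/971) × 32ⁿ ≥ 19, i.e. 32ⁿ ≥ 18449/29.
32¹ = 32 falls short of 18449/29 but 32² = 1024 reaches it, so n = 2.

2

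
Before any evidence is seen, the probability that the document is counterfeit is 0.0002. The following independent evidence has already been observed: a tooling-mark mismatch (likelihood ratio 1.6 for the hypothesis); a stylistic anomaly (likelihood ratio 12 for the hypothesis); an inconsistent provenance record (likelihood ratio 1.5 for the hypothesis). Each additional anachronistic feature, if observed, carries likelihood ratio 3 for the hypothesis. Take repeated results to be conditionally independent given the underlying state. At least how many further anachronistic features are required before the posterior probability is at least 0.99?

Prior odds = 0.0002/0.9998 = 1/4999.
Combined Bayes factor of the evidence already in hand = 1.6 × 12 × 1.5 = 28.8.
Odds after that evidence = (1/4999) × 28.8 = 144/24995.
Target odds = 0.99/0.01 = 99.
Need 3ⁿ ≥ 99 ÷ (144/24995) = 17184.0625.
3⁸ = 6561 falls short of 17184.0625 but 3⁹ = 19683 reaches it, so n = 9.

9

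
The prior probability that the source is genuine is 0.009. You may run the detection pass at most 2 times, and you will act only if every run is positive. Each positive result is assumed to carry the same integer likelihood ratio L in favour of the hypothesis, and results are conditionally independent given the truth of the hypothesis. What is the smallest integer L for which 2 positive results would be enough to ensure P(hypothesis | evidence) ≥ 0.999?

332

Prior odds = 0.009/0.991 = 9/991.
Target odds = 0.999/0.001 = 999.
Need L² ≥ 999 ÷ (9/991) = 110001.
331² = 109561 < 110001 ≤ 110224 = 332², so L = 332.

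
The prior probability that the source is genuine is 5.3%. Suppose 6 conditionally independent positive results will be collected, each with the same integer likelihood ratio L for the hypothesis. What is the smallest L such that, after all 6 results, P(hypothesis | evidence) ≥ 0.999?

6

Prior odds = 0.053/0.947 = 53/947.
Target odds = 0.999/0.001 = 999.
Need L⁶ ≥ 999 ÷ (53/947) = 946053/53.
5⁶ = 15625 < 946053/53 ≤ 46656 = 6⁶, so L = 6.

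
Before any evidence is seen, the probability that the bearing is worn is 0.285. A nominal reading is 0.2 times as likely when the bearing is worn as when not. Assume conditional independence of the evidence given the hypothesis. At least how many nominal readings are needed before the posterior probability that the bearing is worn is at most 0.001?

Prior odds: 0.285 ÷ 0.715 = 57/143.
Likelihood ratio per nominal reading = 0.2.
Target odds: 0.001 ÷ 0.999 = 1/999.
Require 0.2ⁿ ≤ 1/999 ÷ (57/143) = 143/56943.
0.2³ = 0.008 is still above 143/56943 but 0.2⁴ = 0.0016 is at or below it, so n = 4.

4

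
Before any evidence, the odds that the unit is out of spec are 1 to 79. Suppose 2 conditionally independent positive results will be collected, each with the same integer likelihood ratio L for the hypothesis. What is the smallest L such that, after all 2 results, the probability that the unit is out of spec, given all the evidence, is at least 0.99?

89

Prior odds = 1/79.
Target odds = 0.99/0.01 = 99.
Need L² ≥ 99 ÷ (1/79) = 7821.
88² = 7744 < 7821 ≤ 7921 = 89², so L = 89.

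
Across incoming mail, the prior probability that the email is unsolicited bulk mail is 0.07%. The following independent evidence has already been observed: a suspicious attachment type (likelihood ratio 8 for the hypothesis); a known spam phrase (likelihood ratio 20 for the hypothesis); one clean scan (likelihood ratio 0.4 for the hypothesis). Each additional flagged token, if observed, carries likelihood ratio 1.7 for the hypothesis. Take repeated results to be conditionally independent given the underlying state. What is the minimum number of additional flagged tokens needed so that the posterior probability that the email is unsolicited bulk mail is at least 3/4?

8

Prior odds = 0.0007/0.9993 = 7/9993.
Combined Bayes factor of the evidence already in hand = 8 × 20 × 0.4 = 64.
Odds after that evidence = (7/9993) × 64 = 448/9993.
Target odds = 0.75/0.25 = 3.
Need 1.7ⁿ ≥ 3 ÷ (448/9993) = 29979/448.
1.7⁷ = 410338673/10000000 falls short of 29979/448 but 1.7⁸ ≈69.7576 reaches it, so n = 8.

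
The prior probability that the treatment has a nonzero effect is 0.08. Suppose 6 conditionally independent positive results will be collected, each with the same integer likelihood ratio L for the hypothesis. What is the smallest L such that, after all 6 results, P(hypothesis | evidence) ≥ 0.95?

Prior odds = 0.08/0.92 = 2/23.
Target odds = 0.95/0.05 = 19.
Need L⁶ ≥ 19 ÷ (2/23) = 218.5.
2⁶ = 64 < 218.5 ≤ 729 = 3⁶, so L = 3.

3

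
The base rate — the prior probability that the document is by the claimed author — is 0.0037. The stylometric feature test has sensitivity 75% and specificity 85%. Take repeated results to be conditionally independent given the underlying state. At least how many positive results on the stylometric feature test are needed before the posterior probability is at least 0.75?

5

Prior odds: 0.0037 ÷ 0.9963 = 37/9963.
False-positive rate = 1 − 0.85 = 0.15; likelihood ratio of a positive = 0.75/0.15 = 5.
Target odds: 0.75 ÷ 0.25 = 3.
Require 5ⁿ ≥ 3 ÷ (37/9963) = 29889/37.
5⁴ = 625 falls short of 29889/37 but 5⁵ = 3125 reaches it, so n = 5.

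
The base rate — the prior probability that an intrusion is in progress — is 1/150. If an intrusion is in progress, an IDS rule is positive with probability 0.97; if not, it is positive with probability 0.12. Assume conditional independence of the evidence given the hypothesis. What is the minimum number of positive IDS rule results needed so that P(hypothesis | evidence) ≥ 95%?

Prior odds = (1/150)/(149/150) = 1/149.
Likelihood ratio of a positive = 0.97/0.12 = 97/12.
Target posterior odds = 0.95/0.05 = 19.
Require (97/12)ⁿ ≥ 19 ÷ (1/149) = 2831.
(97/12)³ = 912673/1728 falls short of 2831 but (97/12)⁴ = 88529281/20736 reaches it, so n = 4.

4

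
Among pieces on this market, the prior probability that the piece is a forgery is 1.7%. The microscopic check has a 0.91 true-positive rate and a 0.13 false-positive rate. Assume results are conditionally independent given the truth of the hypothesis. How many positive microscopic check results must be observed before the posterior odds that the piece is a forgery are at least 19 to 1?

Prior odds = 0.017/0.983 = 17/983.
Likelihood ratio of a positive result = 0.91/0.13 = 7.
Target odds = 19.
Need (17/983) × 7ⁿ ≥ 19, i.e. 7ⁿ ≥ 18677/17.
7³ = 343 falls short of 18677/17 but 7⁴ = 2401 reaches it, so n = 4.

4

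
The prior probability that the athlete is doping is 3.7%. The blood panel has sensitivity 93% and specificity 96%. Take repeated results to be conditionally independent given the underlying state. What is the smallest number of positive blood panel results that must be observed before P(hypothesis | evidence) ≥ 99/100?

3

Prior odds = 0.037/0.963 = 37/963.
False-positive rate = 1 − 0.96 = 0.04; likelihood ratio of a positive = 0.93/0.04 = 23.25.
Target odds: 0.99 ÷ 0.01 = 99.
Need (37/963) × 23.25ⁿ ≥ 99, i.e. 23.25ⁿ ≥ 95337/37.
23.25² = 540.5625 falls short of 95337/37 but 23.25³ = 804357/64 reaches it, so n = 3.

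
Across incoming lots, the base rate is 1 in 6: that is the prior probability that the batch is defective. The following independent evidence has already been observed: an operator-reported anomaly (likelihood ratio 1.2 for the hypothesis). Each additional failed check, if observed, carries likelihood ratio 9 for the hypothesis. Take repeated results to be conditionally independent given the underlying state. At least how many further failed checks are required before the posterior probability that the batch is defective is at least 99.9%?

Prior odds = (1/6)/(5/6) = 0.2.
Bayes factor of the evidence already in hand = 1.2.
Odds after that evidence = 0.2 × 1.2 = 0.24.
Target odds = 0.999/0.001 = 999.
Need 9ⁿ ≥ 999 ÷ 0.24 = 4162.5.
9³ = 729 falls short of 4162.5 but 9⁴ = 6561 reaches it, so n = 4.

4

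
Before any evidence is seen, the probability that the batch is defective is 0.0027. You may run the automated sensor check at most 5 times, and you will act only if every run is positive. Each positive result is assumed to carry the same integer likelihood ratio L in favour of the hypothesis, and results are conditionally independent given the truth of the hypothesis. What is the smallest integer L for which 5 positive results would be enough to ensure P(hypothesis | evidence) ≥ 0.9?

Prior odds = 0.0027/0.9973 = 27/9973.
Target odds = 0.9/0.1 = 9.
Need L⁵ ≥ 9 ÷ (27/9973) = 9973/3.
5⁵ = 3125 < 9973/3 ≤ 7776 = 6⁵, so L = 6.

6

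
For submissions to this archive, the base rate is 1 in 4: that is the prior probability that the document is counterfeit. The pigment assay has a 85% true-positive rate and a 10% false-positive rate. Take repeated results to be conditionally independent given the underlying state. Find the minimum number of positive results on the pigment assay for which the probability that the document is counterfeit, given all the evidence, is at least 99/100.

Prior odds = 0.25/0.75 = 1/3.
Likelihood ratio of a positive result = 0.85/0.1 = 8.5.
Target odds: 0.99 ÷ 0.01 = 99.
Require 8.5ⁿ ≥ 99 ÷ (1/3) = 297.
8.5² = 72.25 falls short of 297 but 8.5³ = 614.125 reaches it, so n = 3.

3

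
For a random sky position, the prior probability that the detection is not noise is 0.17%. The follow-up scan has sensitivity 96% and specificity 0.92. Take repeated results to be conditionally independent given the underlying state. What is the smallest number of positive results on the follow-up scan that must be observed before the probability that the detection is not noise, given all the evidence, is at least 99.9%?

Prior odds = 0.0017/0.9983 = 17/9983.
False-positive rate = 1 − 0.92 = 0.08; likelihood ratio of a positive = 0.96/0.08 = 12.
Target odds: 0.999 ÷ 0.001 = 999.
Need (17/9983) × 12ⁿ ≥ 999, i.e. 12ⁿ ≥ 9973017/17.
12⁵ = 248832 falls short of 9973017/17 but 12⁶ = 2985984 reaches it, so n = 6.

6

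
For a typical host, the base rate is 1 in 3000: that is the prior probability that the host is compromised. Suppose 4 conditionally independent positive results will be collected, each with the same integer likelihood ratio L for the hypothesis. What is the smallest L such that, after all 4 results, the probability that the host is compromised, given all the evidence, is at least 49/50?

Prior odds = (1/3000)/(2999/3000) = 1/2999.
Target odds = 0.98/0.02 = 49.
Need L⁴ ≥ 49 ÷ (1/2999) = 146951.
19⁴ = 130321 < 146951 ≤ 160000 = 20⁴, so L = 20.

20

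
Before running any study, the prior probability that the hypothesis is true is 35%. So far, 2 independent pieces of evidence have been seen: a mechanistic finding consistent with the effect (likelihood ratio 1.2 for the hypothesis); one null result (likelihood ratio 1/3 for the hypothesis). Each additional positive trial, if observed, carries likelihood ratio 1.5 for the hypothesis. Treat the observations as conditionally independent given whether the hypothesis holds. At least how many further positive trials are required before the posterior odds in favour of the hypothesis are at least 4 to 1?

Prior odds = 0.35/0.65 = 7/13.
Combined Bayes factor of the evidence already in hand = 1.2 × (1/3) = 0.4.
Odds after that evidence = (7/13) × 0.4 = 14/65.
Target odds = 4.
Need 1.5ⁿ ≥ 4 ÷ (14/65) = 130/7.
1.5⁷ = 17.0859375 falls short of 130/7 but 1.5⁸ = 25.62890625 reaches it, so n = 8.

8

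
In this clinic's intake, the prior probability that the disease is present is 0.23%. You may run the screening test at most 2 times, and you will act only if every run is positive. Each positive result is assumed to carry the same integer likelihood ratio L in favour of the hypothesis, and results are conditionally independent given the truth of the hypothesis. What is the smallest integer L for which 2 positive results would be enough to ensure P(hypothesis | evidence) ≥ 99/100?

Prior odds = 0.0023/0.9977 = 23/9977.
Target odds = 0.99/0.01 = 99.
Need L² ≥ 99 ÷ (23/9977) = 987723/23.
207² = 42849 < 987723/23 ≤ 43264 = 208², so L = 208.

208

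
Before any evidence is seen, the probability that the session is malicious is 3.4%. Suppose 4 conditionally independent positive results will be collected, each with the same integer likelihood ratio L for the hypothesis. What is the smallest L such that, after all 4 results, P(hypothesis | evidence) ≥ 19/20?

5

Prior odds = 0.034/0.966 = 17/483.
Target odds = 0.95/0.05 = 19.
Need L⁴ ≥ 19 ÷ (17/483) = 9177/17.
4⁴ = 256 < 9177/17 ≤ 625 = 5⁴, so L = 5.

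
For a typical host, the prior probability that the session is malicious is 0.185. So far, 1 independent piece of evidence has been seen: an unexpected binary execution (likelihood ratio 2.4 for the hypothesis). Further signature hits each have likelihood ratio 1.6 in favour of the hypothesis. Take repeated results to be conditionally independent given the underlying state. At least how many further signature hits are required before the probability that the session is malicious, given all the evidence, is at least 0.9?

Prior odds = 0.185/0.815 = 37/163.
Bayes factor of the evidence already in hand = 2.4.
Odds after that evidence = (37/163) × 2.4 = 444/815.
Target odds = 0.9/0.1 = 9.
Need 1.6ⁿ ≥ 9 ÷ (444/815) = 2445/148.
1.6⁵ = 10.48576 falls short of 2445/148 but 1.6⁶ = 262144/15625 reaches it, so n = 6.

6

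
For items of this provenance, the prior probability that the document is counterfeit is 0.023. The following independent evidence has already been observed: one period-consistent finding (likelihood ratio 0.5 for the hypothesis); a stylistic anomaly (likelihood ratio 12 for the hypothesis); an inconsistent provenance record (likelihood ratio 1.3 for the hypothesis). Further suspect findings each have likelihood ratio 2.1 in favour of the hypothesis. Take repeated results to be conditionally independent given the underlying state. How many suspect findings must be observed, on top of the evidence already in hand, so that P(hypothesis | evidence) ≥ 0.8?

5

Prior odds = 0.023/0.977 = 23/977.
Combined Bayes factor of the evidence already in hand = 0.5 × 12 × 1.3 = 7.8.
Odds after that evidence = (23/977) × 7.8 = 897/4885.
Target odds = 0.8/0.2 = 4.
Need 2.1ⁿ ≥ 4 ÷ (897/4885) = 19540/897.
2.1⁴ = 19.4481 falls short of 19540/897 but 2.1⁵ = 4084101/100000 reaches it, so n = 5.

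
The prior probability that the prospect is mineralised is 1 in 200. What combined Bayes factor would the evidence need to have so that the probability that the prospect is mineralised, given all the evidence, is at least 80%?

796

Prior odds = 0.005/0.995 = 1/199.
Target odds = 0.8/0.2 = 4.
Required Bayes factor = 4 ÷ (1/199) = 796.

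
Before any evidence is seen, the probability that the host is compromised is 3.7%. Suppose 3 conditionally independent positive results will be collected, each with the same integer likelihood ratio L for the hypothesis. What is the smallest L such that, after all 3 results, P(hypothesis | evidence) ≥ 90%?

Prior odds = 0.037/0.963 = 37/963.
Target odds = 0.9/0.1 = 9.
Need L³ ≥ 9 ÷ (37/963) = 8667/37.
6³ = 216 < 8667/37 ≤ 343 = 7³, so L = 7.

7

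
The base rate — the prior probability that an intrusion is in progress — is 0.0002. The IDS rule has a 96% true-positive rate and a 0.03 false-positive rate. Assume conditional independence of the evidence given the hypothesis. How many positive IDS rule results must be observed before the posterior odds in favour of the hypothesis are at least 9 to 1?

Prior odds = 0.0002/0.9998 = 1/4999.
Likelihood ratio of a positive result = 0.96/0.03 = 32.
Target odds = 9.
Require 32ⁿ ≥ 9 ÷ (1/4999) = 44991.
32³ = 32768 falls short of 44991 but 32⁴ = 1048576 reaches it, so n = 4.

4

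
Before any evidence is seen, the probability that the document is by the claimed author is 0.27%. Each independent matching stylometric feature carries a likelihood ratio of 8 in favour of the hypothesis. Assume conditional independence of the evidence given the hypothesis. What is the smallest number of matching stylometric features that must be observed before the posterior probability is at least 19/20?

Prior odds = 0.0027/0.9973 = 27/9973.
Likelihood ratio per matching stylometric feature = 8.
Target odds: 0.95 ÷ 0.05 = 19.
Require 8ⁿ ≥ 19 ÷ (27/9973) = 189487/27.
8⁴ = 4096 falls short of 189487/27 but 8⁵ = 32768 reaches it, so n = 5.

5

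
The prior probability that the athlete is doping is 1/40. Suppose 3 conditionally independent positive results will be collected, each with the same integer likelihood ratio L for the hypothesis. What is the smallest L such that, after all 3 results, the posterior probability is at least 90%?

8

Prior odds = 0.025/0.975 = 1/39.
Target odds = 0.9/0.1 = 9.
Need L³ ≥ 9 ÷ (1/39) = 351.
7³ = 343 < 351 ≤ 512 = 8³, so L = 8.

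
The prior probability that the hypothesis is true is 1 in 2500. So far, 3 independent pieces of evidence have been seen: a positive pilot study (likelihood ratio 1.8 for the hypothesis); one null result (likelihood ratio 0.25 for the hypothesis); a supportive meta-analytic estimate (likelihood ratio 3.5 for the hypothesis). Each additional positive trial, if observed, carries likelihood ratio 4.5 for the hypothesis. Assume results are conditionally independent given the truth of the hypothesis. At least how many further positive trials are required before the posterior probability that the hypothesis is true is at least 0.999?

Prior odds = 0.0004/0.9996 = 1/2499.
Combined Bayes factor of the evidence already in hand = 1.8 × 0.25 × 3.5 = 1.575.
Odds after that evidence = (1/2499) × 1.575 = 3/4760.
Target odds = 0.999/0.001 = 999.
Need 4.5ⁿ ≥ 999 ÷ (3/4760) = 1585080.
4.5⁹ = 387420489/512 falls short of 1585080 but 4.5¹⁰ ≈3.40506e+06 reaches it, so n = 10.

10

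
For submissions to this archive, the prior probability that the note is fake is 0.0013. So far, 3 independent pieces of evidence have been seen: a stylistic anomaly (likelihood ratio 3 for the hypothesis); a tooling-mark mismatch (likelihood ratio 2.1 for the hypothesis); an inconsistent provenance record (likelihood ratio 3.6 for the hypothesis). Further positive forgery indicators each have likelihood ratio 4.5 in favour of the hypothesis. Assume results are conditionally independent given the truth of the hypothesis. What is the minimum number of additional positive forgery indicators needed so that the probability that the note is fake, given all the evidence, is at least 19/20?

5

Prior odds = 0.0013/0.9987 = 13/9987.
Combined Bayes factor of the evidence already in hand = 3 × 2.1 × 3.6 = 22.68.
Odds after that evidence = (13/9987) × 22.68 = 2457/83225.
Target odds = 0.95/0.05 = 19.
Need 4.5ⁿ ≥ 19 ÷ (2457/83225) = 1581275/2457.
4.5⁴ = 410.0625 falls short of 1581275/2457 but 4.5⁵ = 1845.28125 reaches it, so n = 5.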